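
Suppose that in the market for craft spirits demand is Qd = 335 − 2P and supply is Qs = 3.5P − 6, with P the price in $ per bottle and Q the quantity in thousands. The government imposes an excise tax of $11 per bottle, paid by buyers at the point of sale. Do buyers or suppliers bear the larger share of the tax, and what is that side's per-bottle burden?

Buyers bear the larger share: $7 per bottle.

Before the tax: set 335 − 2P = 3.5P − 6 → P* = $62, Q* = 211.
With the tax collected from buyers, demand (in seller-price terms) shifts: Qd = 335 − 2(P + 11).
Solving gives Q = 197 with buyers paying $69 and suppliers receiving $58 (the $11 wedge).
Per-bottle burden: buyers $7, suppliers $4.
Buyers take the larger share because demand is less price-elastic here (demand slope 2 vs supply slope 3.5).
The less price-elastic side of the market bears the larger share of a per-unit tax.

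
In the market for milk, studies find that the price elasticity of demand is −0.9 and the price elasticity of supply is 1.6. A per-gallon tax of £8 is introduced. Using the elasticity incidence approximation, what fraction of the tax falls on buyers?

Buyers' share ≈ 0.64.

Incidence ratio: buyers' share ≈ εs / (εs + |εd|) = 1.6 / (1.6 + 0.9) = 0.64.
Supply is the more elastic side, so buyers bear the larger share.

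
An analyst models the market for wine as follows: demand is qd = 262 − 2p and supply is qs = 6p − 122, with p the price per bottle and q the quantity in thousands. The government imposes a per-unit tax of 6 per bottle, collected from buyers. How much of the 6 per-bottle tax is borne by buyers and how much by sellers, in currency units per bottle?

Buyers bear 4.5 per bottle; sellers bear 1.5 per bottle.

Before the tax: set 262 − 2p = 6p − 122 → p* = 48, q* = 166.
With the tax collected from buyers, demand (in seller-price terms) shifts: qd = 262 − 2(p + 6).
Solving gives q = 157 with buyers paying 52.5 and sellers receiving 46.5 (the 6 wedge).
Burden on buyers: 4.5; on sellers: 1.5. (They sum to 6.)
The less price-elastic side of the market bears the larger share of a per-unit tax.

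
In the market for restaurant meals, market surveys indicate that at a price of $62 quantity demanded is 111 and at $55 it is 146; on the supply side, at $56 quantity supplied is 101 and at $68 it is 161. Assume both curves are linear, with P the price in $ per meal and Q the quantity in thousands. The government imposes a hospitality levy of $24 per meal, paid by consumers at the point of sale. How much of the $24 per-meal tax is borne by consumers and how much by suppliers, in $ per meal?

Demand slope: (146 − 111)/(55 − 62) = -5, so Qd = 421 − 5P.
Supply slope: (161 − 101)/(68 − 56) = 5, so Qs = 5P − 179.
Without the tax, 421 − 5P = 5P − 179 gives 10P = 600, so P* = $60 and Q* = 121.
With the tax collected from consumers, demand (in seller-price terms) shifts: Qd = 421 − 5(P + 24).
Solving gives Q = 61 with consumers paying $72 and suppliers receiving $48 (the $24 wedge).
Burden on consumers: $12; on suppliers: $12. (They sum to $24.)

Consumers bear $12 per meal; suppliers bear $12 per meal.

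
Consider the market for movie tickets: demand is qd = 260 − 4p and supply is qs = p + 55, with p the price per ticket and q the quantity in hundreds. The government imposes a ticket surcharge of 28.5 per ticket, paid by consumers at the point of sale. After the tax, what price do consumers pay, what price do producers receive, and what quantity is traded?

Before the tax: set 260 − 4p = p + 55 → p* = 41, q* = 96.
With the tax collected from consumers, demand (in seller-price terms) shifts: qd = 260 − 4(p + 28.5).
Solving gives q = 73.2 with consumers paying 46.7 and producers receiving 18.2 (the 28.5 wedge).

Consumers pay 46.7; producers receive 18.2; quantity = 73.2.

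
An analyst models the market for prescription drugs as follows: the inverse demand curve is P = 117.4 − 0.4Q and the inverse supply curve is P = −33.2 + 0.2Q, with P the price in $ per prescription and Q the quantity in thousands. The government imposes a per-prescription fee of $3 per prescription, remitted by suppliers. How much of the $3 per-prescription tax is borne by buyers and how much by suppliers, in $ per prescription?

Rewrite in direct form: Qd = 293.5 − 2.5P and Qs = 5P + 166.
Without the tax, 293.5 − 2.5P = 5P + 166 gives 7.5P = 127.5, so P* = $17 and Q* = 251.
With the tax collected from suppliers, supply shifts: Qs = 5(P − 3) + 166.
New equilibrium: buyers pay $19, suppliers receive $16, Q = 246. (Wedge: Pb − Ps = 3.)
Burden on buyers: $2; on suppliers: $1. (They sum to $3.)
The less price-elastic side of the market bears the larger share of a per-unit tax.

Buyers bear $2 per prescription; suppliers bear $1 per prescription.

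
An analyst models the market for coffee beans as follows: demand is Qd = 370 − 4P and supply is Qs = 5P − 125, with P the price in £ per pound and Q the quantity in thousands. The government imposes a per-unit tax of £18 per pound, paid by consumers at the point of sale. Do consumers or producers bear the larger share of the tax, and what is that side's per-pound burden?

Before the tax: set 370 − 4P = 5P − 125 → P* = £55, Q* = 150.
With the tax collected from consumers, demand (in seller-price terms) shifts: Qd = 370 − 4(P + 18).
Solving gives Q = 110 with consumers paying £65 and producers receiving £47 (the £18 wedge).
Per-pound burden: consumers £10, producers £8.
Consumers take the larger share because demand is less price-elastic here (demand slope 4 vs supply slope 5).
The less price-elastic side of the market bears the larger share of a per-unit tax.

Consumers bear the larger share: £10 per pound.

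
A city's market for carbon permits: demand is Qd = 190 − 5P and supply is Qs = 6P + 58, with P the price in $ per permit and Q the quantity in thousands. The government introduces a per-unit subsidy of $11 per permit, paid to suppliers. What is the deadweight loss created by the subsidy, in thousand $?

Before the subsidy: set 190 − 5P = 6P + 58 → P* = $12, Q* = 130.
With a per-unit subsidy paid to suppliers, each receives P + 11 per unit sold, so supply becomes Qs = 6(P + 11) + 58.
Solving gives Q = 160 with consumers paying $6 and suppliers receiving $17 (the $11 wedge).
Quantity rises by |ΔQ| = |130 − 160| = 30.
DWL = ½ · t · |ΔQ| = ½ · 11 · 30 = $165.

Deadweight loss = $165 thousand.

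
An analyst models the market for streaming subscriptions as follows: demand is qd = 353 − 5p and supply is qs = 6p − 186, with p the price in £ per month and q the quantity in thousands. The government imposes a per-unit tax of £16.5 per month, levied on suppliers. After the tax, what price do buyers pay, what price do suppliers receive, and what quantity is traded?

Without the tax, 353 − 5p = 6p − 186 gives 11p = 539, so p* = £49 and q* = 108.
With the tax collected from suppliers, supply shifts: qs = 6(p − 16.5) − 186.
Solving gives q = 63 with buyers paying £58 and suppliers receiving £41.5 (the £16.5 wedge).

Buyers pay £58; suppliers receive £41.5; quantity = 63.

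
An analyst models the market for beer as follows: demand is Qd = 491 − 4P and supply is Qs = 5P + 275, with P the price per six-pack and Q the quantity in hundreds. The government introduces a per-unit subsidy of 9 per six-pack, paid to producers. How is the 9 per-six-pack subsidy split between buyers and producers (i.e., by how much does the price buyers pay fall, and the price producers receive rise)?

Buyers gain 5 per six-pack; producers gain 4 per six-pack.

Without the subsidy, 491 − 4P = 5P + 275 gives 9P = 216, so P* = 24 and Q* = 395.
With a per-unit subsidy paid to producers, each receives P + 9 per unit sold, so supply becomes Qs = 5(P + 9) + 275.
Solving gives Q = 415 with buyers paying 19 and producers receiving 28 (the 9 wedge).
Gain to buyers: 5; to producers: 4. (They sum to 9.)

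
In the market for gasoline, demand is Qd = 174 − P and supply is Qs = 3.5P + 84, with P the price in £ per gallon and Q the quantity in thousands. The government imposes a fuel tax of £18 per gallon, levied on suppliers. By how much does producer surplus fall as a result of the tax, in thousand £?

Producer surplus falls by £588 thousand.

Without the tax, 174 − P = 3.5P + 84 gives 4.5P = 90, so P* = £20 and Q* = 154.
With the tax collected from suppliers, supply shifts: Qs = 3.5(P − 18) + 84.
New equilibrium: buyers pay £34, suppliers receive £16, Q = 140. (Wedge: Pb − Ps = 18.)
ΔPS is the trapezoid between Q = 140 and Q = 154 of height £4: ½ · (154 + 140) · 4 = £588.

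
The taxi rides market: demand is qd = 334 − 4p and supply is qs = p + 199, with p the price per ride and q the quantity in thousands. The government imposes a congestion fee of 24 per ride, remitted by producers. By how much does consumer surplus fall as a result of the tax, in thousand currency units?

Before the tax: set 334 − 4p = p + 199 → p* = 27, q* = 226.
With the tax collected from producers, supply shifts: qs = (p − 24) + 199.
Solving gives q = 206.8 with buyers paying 31.8 and producers receiving 7.8 (the 24 wedge).
ΔCS is the trapezoid between Q = 206.8 and Q = 226 of height 4.8: ½ · (226 + 206.8) · 4.8 = 1038.72.

Consumer surplus falls by 1038.72 thousand.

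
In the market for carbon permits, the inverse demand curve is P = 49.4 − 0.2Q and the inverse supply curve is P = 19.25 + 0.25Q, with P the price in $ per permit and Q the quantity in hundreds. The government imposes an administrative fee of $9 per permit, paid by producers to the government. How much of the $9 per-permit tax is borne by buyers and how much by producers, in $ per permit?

Rewrite in direct form: Qd = 247 − 5P and Qs = 4P − 77.
Without the tax, 247 − 5P = 4P − 77 gives 9P = 324, so P* = $36 and Q* = 67.
With the tax collected from producers, supply shifts: Qs = 4(P − 9) − 77.
Solving gives Q = 47 with buyers paying $40 and producers receiving $31 (the $9 wedge).
Burden on buyers: $4; on producers: $5. (They sum to $9.)
The less price-elastic side of the market bears the larger share of a per-unit tax.

Buyers bear $4 per permit; producers bear $5 per permit.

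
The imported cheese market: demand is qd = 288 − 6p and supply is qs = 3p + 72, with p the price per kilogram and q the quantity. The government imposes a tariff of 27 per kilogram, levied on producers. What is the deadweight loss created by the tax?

Deadweight loss = 729.

Without the tax, 288 − 6p = 3p + 72 gives 9p = 216, so p* = 24 and q* = 144.
With the tax collected from producers, supply shifts: qs = 3(p − 27) + 72.
Solving gives q = 90 with consumers paying 33 and producers receiving 6 (the 27 wedge).
Quantity falls by |ΔQ| = |144 − 90| = 54.
DWL = ½ · t · |ΔQ| = ½ · 27 · 54 = 729.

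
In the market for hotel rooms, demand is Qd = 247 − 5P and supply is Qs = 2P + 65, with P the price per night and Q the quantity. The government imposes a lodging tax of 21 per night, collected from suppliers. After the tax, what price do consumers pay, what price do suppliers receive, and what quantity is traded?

Consumers pay 32; suppliers receive 11; quantity = 87.

Before the tax: set 247 − 5P = 2P + 65 → P* = 26, Q* = 117.
With the tax collected from suppliers, supply shifts: Qs = 2(P − 21) + 65.
New equilibrium: consumers pay 32, suppliers receive 11, Q = 87. (Wedge: Pb − Ps = 21.)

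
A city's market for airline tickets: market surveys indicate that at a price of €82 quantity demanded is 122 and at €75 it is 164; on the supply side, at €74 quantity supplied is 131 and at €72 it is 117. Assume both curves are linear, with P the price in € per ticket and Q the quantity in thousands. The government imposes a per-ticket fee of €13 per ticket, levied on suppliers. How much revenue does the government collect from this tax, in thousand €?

Demand slope: (164 − 122)/(75 − 82) = -6, so Qd = 614 − 6P.
Supply slope: (117 − 131)/(72 − 74) = 7, so Qs = 7P − 387.
Before the tax: set 614 − 6P = 7P − 387 → P* = €77, Q* = 152.
With the tax collected from suppliers, supply shifts: Qs = 7(P − 13) − 387.
Solving gives Q = 110 with buyers paying €84 and suppliers receiving €71 (the €13 wedge).
Revenue = t · Q = 13 · 110 = €1430.

Tax revenue = €1430 thousand.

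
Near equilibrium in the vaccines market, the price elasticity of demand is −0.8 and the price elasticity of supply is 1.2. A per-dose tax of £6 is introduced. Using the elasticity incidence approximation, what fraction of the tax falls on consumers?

Incidence ratio: consumers' share ≈ εs / (εs + |εd|) = 1.2 / (1.2 + 0.8) = 0.6.
Supply is the more elastic side, so consumers bear the larger share.

Consumers' share ≈ 0.6.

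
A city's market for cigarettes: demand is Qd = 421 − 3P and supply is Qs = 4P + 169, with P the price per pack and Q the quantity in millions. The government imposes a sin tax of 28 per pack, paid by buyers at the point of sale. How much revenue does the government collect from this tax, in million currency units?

Without the tax, 421 − 3P = 4P + 169 gives 7P = 252, so P* = 36 and Q* = 313.
With the tax collected from buyers, demand (in seller-price terms) shifts: Qd = 421 − 3(P + 28).
New equilibrium: buyers pay 52, producers receive 24, Q = 265. (Wedge: Pb − Ps = 28.)
Revenue = t · Q = 28 · 265 = 7420.

Tax revenue = 7420 million.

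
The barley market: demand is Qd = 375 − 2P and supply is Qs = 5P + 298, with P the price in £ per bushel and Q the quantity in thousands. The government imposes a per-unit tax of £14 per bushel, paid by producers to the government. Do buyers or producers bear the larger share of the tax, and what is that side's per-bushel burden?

Buyers bear the larger share: £10 per bushel.

Without the tax, 375 − 2P = 5P + 298 gives 7P = 77, so P* = £11 and Q* = 353.
With the tax collected from producers, supply shifts: Qs = 5(P − 14) + 298.
New equilibrium: buyers pay £21, producers receive £7, Q = 333. (Wedge: Pb − Ps = 14.)
Per-bushel burden: buyers £10, producers £4.
Buyers take the larger share because demand is less price-elastic here (demand slope 2 vs supply slope 5).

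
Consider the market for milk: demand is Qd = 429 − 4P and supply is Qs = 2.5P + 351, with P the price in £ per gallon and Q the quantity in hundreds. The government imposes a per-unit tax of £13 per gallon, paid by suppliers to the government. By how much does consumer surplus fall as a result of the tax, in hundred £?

Without the tax, 429 − 4P = 2.5P + 351 gives 6.5P = 78, so P* = £12 and Q* = 381.
With the tax collected from suppliers, supply shifts: Qs = 2.5(P − 13) + 351.
New equilibrium: buyers pay £17, suppliers receive £4, Q = 361. (Wedge: Pb − Ps = 13.)
ΔCS is the trapezoid between Q = 361 and Q = 381 of height £5: ½ · (381 + 361) · 5 = £1855.

Consumer surplus falls by £1855 hundred.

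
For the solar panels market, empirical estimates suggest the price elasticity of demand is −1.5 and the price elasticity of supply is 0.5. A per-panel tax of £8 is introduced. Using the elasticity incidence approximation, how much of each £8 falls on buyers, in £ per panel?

Buyers bear ≈ £2 per panel.

Incidence ratio: buyers' share ≈ εs / (εs + |εd|) = 0.5 / (0.5 + 1.5) = 0.25.
So buyers bear ≈ 0.25 × £8 = £2; suppliers bear £6.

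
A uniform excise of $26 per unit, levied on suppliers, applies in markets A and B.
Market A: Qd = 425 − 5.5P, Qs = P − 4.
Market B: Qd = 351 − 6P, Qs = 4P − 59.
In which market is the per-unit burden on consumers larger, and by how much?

Market A: pre-tax P* = $66, Q* = 62; post-tax Q = 40; per-unit burden on consumers = $4.
Market B: pre-tax P* = $41, Q* = 105; post-tax Q = 42.6; per-unit burden on consumers = $10.4.
Difference: $4 vs $10.4 → market B is larger by $6.4.

Market B, by $6.4.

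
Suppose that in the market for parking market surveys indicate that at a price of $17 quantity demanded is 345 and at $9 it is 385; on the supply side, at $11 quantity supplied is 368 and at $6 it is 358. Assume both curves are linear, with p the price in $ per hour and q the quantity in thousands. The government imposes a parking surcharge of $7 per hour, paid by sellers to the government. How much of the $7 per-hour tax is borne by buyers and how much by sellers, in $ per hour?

Buyers bear $2 per hour; sellers bear $5 per hour.

Demand slope: (385 − 345)/(9 − 17) = -5, so qd = 430 − 5p.
Supply slope: (358 − 368)/(6 − 11) = 2, so qs = 2p + 346.
Before the tax: set 430 − 5p = 2p + 346 → p* = $12, q* = 370.
With the tax collected from sellers, supply shifts: qs = 2(p − 7) + 346.
Solving gives q = 360 with buyers paying $14 and sellers receiving $7 (the $7 wedge).
Burden on buyers: $2; on sellers: $5. (They sum to $7.)
The less price-elastic side of the market bears the larger share of a per-unit tax.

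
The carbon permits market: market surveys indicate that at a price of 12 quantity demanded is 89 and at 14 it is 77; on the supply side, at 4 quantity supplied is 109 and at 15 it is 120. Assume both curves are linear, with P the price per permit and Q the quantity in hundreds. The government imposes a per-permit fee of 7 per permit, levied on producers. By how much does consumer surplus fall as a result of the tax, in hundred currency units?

Consumer surplus falls by 110 hundred.

Demand slope: (77 − 89)/(14 − 12) = -6, so Qd = 161 − 6P.
Supply slope: (120 − 109)/(15 − 4) = 1, so Qs = P + 105.
Before the tax: set 161 − 6P = P + 105 → P* = 8, Q* = 113.
With the tax collected from producers, supply shifts: Qs = (P − 7) + 105.
Solving gives Q = 107 with consumers paying 9 and producers receiving 2 (the 7 wedge).
ΔCS is the trapezoid between Q = 107 and Q = 113 of height 1: ½ · (113 + 107) · 1 = 110.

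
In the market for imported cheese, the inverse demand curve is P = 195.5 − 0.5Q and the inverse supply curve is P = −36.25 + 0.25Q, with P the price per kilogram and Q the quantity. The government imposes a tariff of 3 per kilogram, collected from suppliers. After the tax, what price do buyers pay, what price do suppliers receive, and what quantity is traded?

Rewrite in direct form: Qd = 391 − 2P and Qs = 4P + 145.
Before the tax: set 391 − 2P = 4P + 145 → P* = 41, Q* = 309.
With the tax collected from suppliers, supply shifts: Qs = 4(P − 3) + 145.
New equilibrium: buyers pay 43, suppliers receive 40, Q = 305. (Wedge: Pb − Ps = 3.)

Buyers pay 43; suppliers receive 40; quantity = 305.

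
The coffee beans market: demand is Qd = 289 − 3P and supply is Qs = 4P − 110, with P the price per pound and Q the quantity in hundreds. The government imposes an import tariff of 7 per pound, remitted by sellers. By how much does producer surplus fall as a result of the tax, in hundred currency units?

Without the tax, 289 − 3P = 4P − 110 gives 7P = 399, so P* = 57 and Q* = 118.
With the tax collected from sellers, supply shifts: Qs = 4(P − 7) − 110.
Solving gives Q = 106 with buyers paying 61 and sellers receiving 54 (the 7 wedge).
ΔPS is the trapezoid between Q = 106 and Q = 118 of height 3: ½ · (118 + 106) · 3 = 336.

Producer surplus falls by 336 hundred.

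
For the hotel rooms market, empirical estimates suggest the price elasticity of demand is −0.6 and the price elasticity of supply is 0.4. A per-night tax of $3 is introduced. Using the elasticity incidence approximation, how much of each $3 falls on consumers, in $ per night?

Incidence ratio: consumers' share ≈ εs / (εs + |εd|) = 0.4 / (0.4 + 0.6) = 0.4.
So consumers bear ≈ 0.4 × $3 = $1.2; suppliers bear $1.8.

Consumers bear ≈ $1.2 per night.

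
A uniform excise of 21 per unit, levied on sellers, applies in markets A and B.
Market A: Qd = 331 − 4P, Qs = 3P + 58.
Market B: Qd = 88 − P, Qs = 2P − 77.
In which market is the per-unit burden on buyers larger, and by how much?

Market A: pre-tax P* = 39, Q* = 175; post-tax Q = 139; per-unit burden on buyers = 9.
Market B: pre-tax P* = 55, Q* = 33; post-tax Q = 19; per-unit burden on buyers = 14.
Difference: 9 vs 14 → market B is larger by 5.

Market B, by 5.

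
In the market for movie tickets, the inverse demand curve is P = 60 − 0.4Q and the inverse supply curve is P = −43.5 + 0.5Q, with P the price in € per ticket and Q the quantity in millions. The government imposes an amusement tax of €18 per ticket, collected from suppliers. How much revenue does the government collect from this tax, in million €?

Tax revenue = €1710 million.

Inverting to Q(P) form: Qd = 150 − 2.5P; Qs = 2P + 87.
Without the tax, 150 − 2.5P = 2P + 87 gives 4.5P = 63, so P* = €14 and Q* = 115.
With the tax collected from suppliers, supply shifts: Qs = 2(P − 18) + 87.
New equilibrium: consumers pay €22, suppliers receive €4, Q = 95. (Wedge: Pb − Ps = 18.)
Revenue = t · Q = 18 · 95 = €1710.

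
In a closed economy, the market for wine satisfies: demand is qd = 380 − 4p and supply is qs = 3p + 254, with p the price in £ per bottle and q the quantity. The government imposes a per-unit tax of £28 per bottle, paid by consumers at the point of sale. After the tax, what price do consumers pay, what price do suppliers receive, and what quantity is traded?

Without the tax, 380 − 4p = 3p + 254 gives 7p = 126, so p* = £18 and q* = 308.
With the tax collected from consumers, demand (in seller-price terms) shifts: qd = 380 − 4(p + 28).
New equilibrium: consumers pay £30, suppliers receive £2, q = 260. (Wedge: pb − ps = 28.)
The less price-elastic side of the market bears the larger share of a per-unit tax.

Consumers pay £30; suppliers receive £2; quantity = 260.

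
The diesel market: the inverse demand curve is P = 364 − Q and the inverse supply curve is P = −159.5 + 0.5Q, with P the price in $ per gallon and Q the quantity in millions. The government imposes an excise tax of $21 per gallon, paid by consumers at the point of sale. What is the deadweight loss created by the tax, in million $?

Deadweight loss = $147 million.

Inverting to Q(P) form: Qd = 364 − P; Qs = 2P + 319.
Without the tax, 364 − P = 2P + 319 gives 3P = 45, so P* = $15 and Q* = 349.
With the tax collected from consumers, demand (in seller-price terms) shifts: Qd = 364 − (P + 21).
Solving gives Q = 335 with consumers paying $29 and suppliers receiving $8 (the $21 wedge).
Quantity falls by |ΔQ| = |349 − 335| = 14.
DWL = ½ · t · |ΔQ| = ½ · 21 · 14 = $147.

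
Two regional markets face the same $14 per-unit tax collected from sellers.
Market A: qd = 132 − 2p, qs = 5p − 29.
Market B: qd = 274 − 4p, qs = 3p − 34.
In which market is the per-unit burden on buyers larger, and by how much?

Market A: pre-tax p* = $23, q* = 86; post-tax q = 66; per-unit burden on buyers = $10.
Market B: pre-tax p* = $44, q* = 98; post-tax q = 74; per-unit burden on buyers = $6.
Difference: $10 vs $6 → market A is larger by $4.

Market A, by $4.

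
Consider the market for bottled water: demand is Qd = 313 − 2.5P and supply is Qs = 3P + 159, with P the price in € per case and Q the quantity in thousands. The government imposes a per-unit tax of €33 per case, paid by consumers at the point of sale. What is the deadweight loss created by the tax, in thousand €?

Deadweight loss = €742.5 thousand.

Without the tax, 313 − 2.5P = 3P + 159 gives 5.5P = 154, so P* = €28 and Q* = 243.
With the tax collected from consumers, demand (in seller-price terms) shifts: Qd = 313 − 2.5(P + 33).
New equilibrium: consumers pay €46, suppliers receive €13, Q = 198. (Wedge: Pb − Ps = 33.)
Quantity falls by |ΔQ| = |243 − 198| = 45.
DWL = ½ · t · |ΔQ| = ½ · 33 · 45 = €742.5.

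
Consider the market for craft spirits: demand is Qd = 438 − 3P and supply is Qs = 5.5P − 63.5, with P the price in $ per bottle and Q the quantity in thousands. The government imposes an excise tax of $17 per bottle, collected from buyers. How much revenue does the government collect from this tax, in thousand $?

Without the tax, 438 − 3P = 5.5P − 63.5 gives 8.5P = 501.5, so P* = $59 and Q* = 261.
With the tax collected from buyers, demand (in seller-price terms) shifts: Qd = 438 − 3(P + 17).
Solving gives Q = 228 with buyers paying $70 and suppliers receiving $53 (the $17 wedge).
Revenue = t · Q = 17 · 228 = $3876.

Tax revenue = $3876 thousand.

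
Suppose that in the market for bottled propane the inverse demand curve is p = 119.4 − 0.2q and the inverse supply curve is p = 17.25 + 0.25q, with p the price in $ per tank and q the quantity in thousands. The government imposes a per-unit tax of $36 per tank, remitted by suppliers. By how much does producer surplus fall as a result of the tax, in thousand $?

Producer surplus falls by $3740 thousand.

Inverting to q(p) form: qd = 597 − 5p; qs = 4p − 69.
Without the tax, 597 − 5p = 4p − 69 gives 9p = 666, so p* = $74 and q* = 227.
With the tax collected from suppliers, supply shifts: qs = 4(p − 36) − 69.
New equilibrium: consumers pay $90, suppliers receive $54, q = 147. (Wedge: pb − ps = 36.)
ΔPS is the trapezoid between Q = 147 and Q = 227 of height $20: ½ · (227 + 147) · 20 = $3740.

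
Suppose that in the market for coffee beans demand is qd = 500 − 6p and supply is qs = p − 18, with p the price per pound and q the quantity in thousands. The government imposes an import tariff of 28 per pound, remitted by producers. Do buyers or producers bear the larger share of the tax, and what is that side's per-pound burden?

Without the tax, 500 − 6p = p − 18 gives 7p = 518, so p* = 74 and q* = 56.
With the tax collected from producers, supply shifts: qs = (p − 28) − 18.
New equilibrium: buyers pay 78, producers receive 50, q = 32. (Wedge: pb − ps = 28.)
Per-pound burden: buyers 4, producers 24.
Producers take the larger share because supply is less price-elastic here (demand slope 6 vs supply slope 1).
The less price-elastic side of the market bears the larger share of a per-unit tax.

Producers bear the larger share: 24 per pound.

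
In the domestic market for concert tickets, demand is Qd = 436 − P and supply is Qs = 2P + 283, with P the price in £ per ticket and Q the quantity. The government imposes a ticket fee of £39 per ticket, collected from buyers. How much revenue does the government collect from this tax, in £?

Tax revenue = £14001.

Before the tax: set 436 − P = 2P + 283 → P* = £51, Q* = 385.
With the tax collected from buyers, demand (in seller-price terms) shifts: Qd = 436 − (P + 39).
New equilibrium: buyers pay £77, sellers receive £38, Q = 359. (Wedge: Pb − Ps = 39.)
Revenue = t · Q = 39 · 359 = £14001.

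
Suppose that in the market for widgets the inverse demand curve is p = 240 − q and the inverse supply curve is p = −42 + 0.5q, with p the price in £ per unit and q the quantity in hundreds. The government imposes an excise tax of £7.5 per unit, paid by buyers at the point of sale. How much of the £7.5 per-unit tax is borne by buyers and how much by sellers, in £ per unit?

Buyers bear £5 per unit; sellers bear £2.5 per unit.

Inverting to q(p) form: qd = 240 − p; qs = 2p + 84.
Without the tax, 240 − p = 2p + 84 gives 3p = 156, so p* = £52 and q* = 188.
With the tax collected from buyers, demand (in seller-price terms) shifts: qd = 240 − (p + 7.5).
New equilibrium: buyers pay £57, sellers receive £49.5, q = 183. (Wedge: pb − ps = 7.5.)
Burden on buyers: £5; on sellers: £2.5. (They sum to £7.5.)
The less price-elastic side of the market bears the larger share of a per-unit tax.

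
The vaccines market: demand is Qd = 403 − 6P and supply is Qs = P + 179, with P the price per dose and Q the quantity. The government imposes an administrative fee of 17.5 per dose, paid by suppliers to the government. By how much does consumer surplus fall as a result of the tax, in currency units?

Without the tax, 403 − 6P = P + 179 gives 7P = 224, so P* = 32 and Q* = 211.
With the tax collected from suppliers, supply shifts: Qs = (P − 17.5) + 179.
Solving gives Q = 196 with buyers paying 34.5 and suppliers receiving 17 (the 17.5 wedge).
ΔCS is the trapezoid between Q = 196 and Q = 211 of height 2.5: ½ · (211 + 196) · 2.5 = 508.75.

Consumer surplus falls by 508.75.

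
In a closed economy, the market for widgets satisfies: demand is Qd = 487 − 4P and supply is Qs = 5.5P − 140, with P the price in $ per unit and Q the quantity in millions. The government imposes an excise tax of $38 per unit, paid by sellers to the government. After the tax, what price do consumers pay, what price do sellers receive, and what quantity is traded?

Consumers pay $88; sellers receive $50; quantity = 135.

Without the tax, 487 − 4P = 5.5P − 140 gives 9.5P = 627, so P* = $66 and Q* = 223.
With the tax collected from sellers, supply shifts: Qs = 5.5(P − 38) − 140.
Solving gives Q = 135 with consumers paying $88 and sellers receiving $50 (the $38 wedge).
The less price-elastic side of the market bears the larger share of a per-unit tax.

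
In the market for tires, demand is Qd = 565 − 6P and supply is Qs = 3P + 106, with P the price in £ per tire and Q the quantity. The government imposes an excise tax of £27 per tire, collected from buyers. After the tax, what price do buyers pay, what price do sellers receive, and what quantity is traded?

Before the tax: set 565 − 6P = 3P + 106 → P* = £51, Q* = 259.
With the tax collected from buyers, demand (in seller-price terms) shifts: Qd = 565 − 6(P + 27).
New equilibrium: buyers pay £60, sellers receive £33, Q = 205. (Wedge: Pb − Ps = 27.)

Buyers pay £60; sellers receive £33; quantity = 205.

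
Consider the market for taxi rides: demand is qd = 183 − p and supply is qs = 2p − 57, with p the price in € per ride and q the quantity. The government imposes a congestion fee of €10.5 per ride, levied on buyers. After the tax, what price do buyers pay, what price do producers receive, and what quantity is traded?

Buyers pay €87; producers receive €76.5; quantity = 96.

Before the tax: set 183 − p = 2p − 57 → p* = €80, q* = 103.
With the tax collected from buyers, demand (in seller-price terms) shifts: qd = 183 − (p + 10.5).
Solving gives q = 96 with buyers paying €87 and producers receiving €76.5 (the €10.5 wedge).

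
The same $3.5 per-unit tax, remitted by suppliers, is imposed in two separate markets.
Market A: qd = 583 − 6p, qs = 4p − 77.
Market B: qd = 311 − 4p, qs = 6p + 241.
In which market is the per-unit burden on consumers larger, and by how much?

Market B, by $0.7.

Market A: pre-tax p* = $66, q* = 187; post-tax q = 178.6; per-unit burden on consumers = $1.4.
Market B: pre-tax p* = $7, q* = 283; post-tax q = 274.6; per-unit burden on consumers = $2.1.
Difference: $1.4 vs $2.1 → market B is larger by $0.7.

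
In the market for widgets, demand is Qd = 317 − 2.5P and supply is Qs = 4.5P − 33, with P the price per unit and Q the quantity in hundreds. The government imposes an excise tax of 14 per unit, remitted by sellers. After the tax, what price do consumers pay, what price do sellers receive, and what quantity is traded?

Without the tax, 317 − 2.5P = 4.5P − 33 gives 7P = 350, so P* = 50 and Q* = 192.
With the tax collected from sellers, supply shifts: Qs = 4.5(P − 14) − 33.
Solving gives Q = 169.5 with consumers paying 59 and sellers receiving 45 (the 14 wedge).
The less price-elastic side of the market bears the larger share of a per-unit tax.

Consumers pay 59; sellers receive 45; quantity = 169.5.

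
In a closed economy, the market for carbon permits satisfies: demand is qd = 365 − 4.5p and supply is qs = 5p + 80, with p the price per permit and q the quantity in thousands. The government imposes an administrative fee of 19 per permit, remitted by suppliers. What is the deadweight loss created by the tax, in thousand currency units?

Deadweight loss = 427.5 thousand.

Before the tax: set 365 − 4.5p = 5p + 80 → p* = 30, q* = 230.
With the tax collected from suppliers, supply shifts: qs = 5(p − 19) + 80.
New equilibrium: buyers pay 40, suppliers receive 21, q = 185. (Wedge: pb − ps = 19.)
Quantity falls by |ΔQ| = |230 − 185| = 45.
DWL = ½ · t · |ΔQ| = ½ · 19 · 45 = 427.5.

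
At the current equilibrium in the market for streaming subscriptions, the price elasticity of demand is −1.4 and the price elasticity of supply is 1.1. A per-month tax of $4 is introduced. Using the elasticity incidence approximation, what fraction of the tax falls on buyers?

Incidence ratio: buyers' share ≈ εs / (εs + |εd|) = 1.1 / (1.1 + 1.4) = 0.44.
Supply is the less elastic side, so buyers bear the smaller share.

Buyers' share ≈ 0.44.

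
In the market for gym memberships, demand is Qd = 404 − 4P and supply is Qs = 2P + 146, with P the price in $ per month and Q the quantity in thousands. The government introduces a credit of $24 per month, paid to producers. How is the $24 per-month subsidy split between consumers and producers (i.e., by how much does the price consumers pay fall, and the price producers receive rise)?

Consumers gain $8 per month; producers gain $16 per month.

Without the subsidy, 404 − 4P = 2P + 146 gives 6P = 258, so P* = $43 and Q* = 232.
With a per-unit subsidy paid to producers, each receives P + 24 per unit sold, so supply becomes Qs = 2(P + 24) + 146.
Solving gives Q = 264 with consumers paying $35 and producers receiving $59 (the $24 wedge).
Gain to consumers: $8; to producers: $16. (They sum to $24.)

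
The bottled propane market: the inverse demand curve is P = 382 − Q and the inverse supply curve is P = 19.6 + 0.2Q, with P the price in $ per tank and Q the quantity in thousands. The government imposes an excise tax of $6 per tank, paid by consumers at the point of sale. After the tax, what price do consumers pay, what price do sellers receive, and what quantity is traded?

Rewrite in direct form: Qd = 382 − P and Qs = 5P − 98.
Without the tax, 382 − P = 5P − 98 gives 6P = 480, so P* = $80 and Q* = 302.
With the tax collected from consumers, demand (in seller-price terms) shifts: Qd = 382 − (P + 6).
Solving gives Q = 297 with consumers paying $85 and sellers receiving $79 (the $6 wedge).

Consumers pay $85; sellers receive $79; quantity = 297.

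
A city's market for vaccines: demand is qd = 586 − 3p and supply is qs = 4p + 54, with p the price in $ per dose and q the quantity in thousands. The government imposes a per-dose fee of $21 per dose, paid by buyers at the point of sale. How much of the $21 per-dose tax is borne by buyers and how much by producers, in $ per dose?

Before the tax: set 586 − 3p = 4p + 54 → p* = $76, q* = 358.
With the tax collected from buyers, demand (in seller-price terms) shifts: qd = 586 − 3(p + 21).
New equilibrium: buyers pay $88, producers receive $67, q = 322. (Wedge: pb − ps = 21.)
Burden on buyers: $12; on producers: $9. (They sum to $21.)

Buyers bear $12 per dose; producers bear $9 per dose.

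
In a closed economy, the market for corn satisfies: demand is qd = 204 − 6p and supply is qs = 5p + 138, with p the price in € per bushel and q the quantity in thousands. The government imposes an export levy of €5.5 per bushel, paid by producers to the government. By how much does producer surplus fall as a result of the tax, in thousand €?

Producer surplus falls by €481.5 thousand.

Before the tax: set 204 − 6p = 5p + 138 → p* = €6, q* = 168.
With the tax collected from producers, supply shifts: qs = 5(p − 5.5) + 138.
Solving gives q = 153 with buyers paying €8.5 and producers receiving €3 (the €5.5 wedge).
ΔPS is the trapezoid between Q = 153 and Q = 168 of height €3: ½ · (168 + 153) · 3 = €481.5.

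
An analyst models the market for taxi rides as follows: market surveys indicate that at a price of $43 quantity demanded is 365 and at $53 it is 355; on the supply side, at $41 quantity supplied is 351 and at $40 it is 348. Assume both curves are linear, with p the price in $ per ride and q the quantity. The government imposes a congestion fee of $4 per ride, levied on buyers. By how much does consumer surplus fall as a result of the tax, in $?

Consumer surplus falls by $1084.5.

Demand slope: (355 − 365)/(53 − 43) = -1, so qd = 408 − p.
Supply slope: (348 − 351)/(40 − 41) = 3, so qs = 3p + 228.
Before the tax: set 408 − p = 3p + 228 → p* = $45, q* = 363.
With the tax collected from buyers, demand (in seller-price terms) shifts: qd = 408 − (p + 4).
New equilibrium: buyers pay $48, suppliers receive $44, q = 360. (Wedge: pb − ps = 4.)
ΔCS is the trapezoid between Q = 360 and Q = 363 of height $3: ½ · (363 + 360) · 3 = $1084.5.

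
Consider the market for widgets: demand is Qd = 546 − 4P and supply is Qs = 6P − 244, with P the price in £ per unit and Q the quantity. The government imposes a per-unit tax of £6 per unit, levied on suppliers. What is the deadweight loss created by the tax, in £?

Deadweight loss = £43.2.

Before the tax: set 546 − 4P = 6P − 244 → P* = £79, Q* = 230.
With the tax collected from suppliers, supply shifts: Qs = 6(P − 6) − 244.
New equilibrium: buyers pay £82.6, suppliers receive £76.6, Q = 215.6. (Wedge: Pb − Ps = 6.)
Quantity falls by |ΔQ| = |230 − 215.6| = 14.4.
DWL = ½ · t · |ΔQ| = ½ · 6 · 14.4 = £43.2.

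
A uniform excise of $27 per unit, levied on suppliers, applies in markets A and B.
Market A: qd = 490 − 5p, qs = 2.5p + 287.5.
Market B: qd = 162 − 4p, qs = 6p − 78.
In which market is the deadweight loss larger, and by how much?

Market B, by $267.3.

Market A: pre-tax p* = $27, q* = 355; post-tax q = 310; deadweight loss = $607.5.
Market B: pre-tax p* = $24, q* = 66; post-tax q = 1.2; deadweight loss = $874.8.
Difference: $607.5 vs $874.8 → market B is larger by $267.3.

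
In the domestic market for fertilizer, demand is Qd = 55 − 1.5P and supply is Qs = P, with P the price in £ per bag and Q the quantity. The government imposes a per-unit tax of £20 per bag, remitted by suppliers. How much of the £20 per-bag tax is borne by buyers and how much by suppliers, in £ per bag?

Without the tax, 55 − 1.5P = P gives 2.5P = 55, so P* = £22 and Q* = 22.
With the tax collected from suppliers, supply shifts: Qs = (P − 20).
Solving gives Q = 10 with buyers paying £30 and suppliers receiving £10 (the £20 wedge).
Burden on buyers: £8; on suppliers: £12. (They sum to £20.)
The less price-elastic side of the market bears the larger share of a per-unit tax.

Buyers bear £8 per bag; suppliers bear £12 per bag.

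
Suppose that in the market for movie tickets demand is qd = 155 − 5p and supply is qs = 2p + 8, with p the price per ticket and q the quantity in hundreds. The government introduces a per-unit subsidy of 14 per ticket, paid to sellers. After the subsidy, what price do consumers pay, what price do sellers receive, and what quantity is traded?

Consumers pay 17; sellers receive 31; quantity = 70.

Before the subsidy: set 155 − 5p = 2p + 8 → p* = 21, q* = 50.
With a per-unit subsidy paid to sellers, each receives p + 14 per unit sold, so supply becomes qs = 2(p + 14) + 8.
Solving gives q = 70 with consumers paying 17 and sellers receiving 31 (the 14 wedge).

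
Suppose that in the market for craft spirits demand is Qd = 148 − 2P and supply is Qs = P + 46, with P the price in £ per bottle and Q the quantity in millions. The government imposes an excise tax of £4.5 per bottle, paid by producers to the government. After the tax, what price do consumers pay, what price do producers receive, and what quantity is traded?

Consumers pay £35.5; producers receive £31; quantity = 77.

Before the tax: set 148 − 2P = P + 46 → P* = £34, Q* = 80.
With the tax collected from producers, supply shifts: Qs = (P − 4.5) + 46.
New equilibrium: consumers pay £35.5, producers receive £31, Q = 77. (Wedge: Pb − Ps = 4.5.)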